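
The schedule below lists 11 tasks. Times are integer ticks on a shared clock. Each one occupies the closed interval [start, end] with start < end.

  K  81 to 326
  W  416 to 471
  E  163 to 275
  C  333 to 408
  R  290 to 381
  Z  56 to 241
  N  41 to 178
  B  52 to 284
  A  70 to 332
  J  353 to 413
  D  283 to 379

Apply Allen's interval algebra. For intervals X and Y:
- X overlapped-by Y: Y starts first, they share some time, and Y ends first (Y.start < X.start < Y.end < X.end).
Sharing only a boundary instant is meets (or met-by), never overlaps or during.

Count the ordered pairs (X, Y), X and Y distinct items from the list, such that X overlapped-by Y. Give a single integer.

21

Checking all 110 ordered pairs for relation 'overlapped-by'; matching pairs in alphabetical order:
(A, B): A overlapped-by B ✓
(A, N): A overlapped-by N ✓
(A, Z): A overlapped-by Z ✓
(B, N): B overlapped-by N ✓
(C, D): C overlapped-by D ✓
(C, R): C overlapped-by R ✓
(D, A): D overlapped-by A ✓
(D, B): D overlapped-by B ✓
(D, K): D overlapped-by K ✓
(E, N): E overlapped-by N ✓
(E, Z): E overlapped-by Z ✓
(J, C): J overlapped-by C ✓
(J, D): J overlapped-by D ✓
(J, R): J overlapped-by R ✓
(K, B): K overlapped-by B ✓
(K, N): K overlapped-by N ✓
(K, Z): K overlapped-by Z ✓
(R, A): R overlapped-by A ✓
(R, D): R overlapped-by D ✓
(R, K): R overlapped-by K ✓
(Z, N): Z overlapped-by N ✓
Count: 21.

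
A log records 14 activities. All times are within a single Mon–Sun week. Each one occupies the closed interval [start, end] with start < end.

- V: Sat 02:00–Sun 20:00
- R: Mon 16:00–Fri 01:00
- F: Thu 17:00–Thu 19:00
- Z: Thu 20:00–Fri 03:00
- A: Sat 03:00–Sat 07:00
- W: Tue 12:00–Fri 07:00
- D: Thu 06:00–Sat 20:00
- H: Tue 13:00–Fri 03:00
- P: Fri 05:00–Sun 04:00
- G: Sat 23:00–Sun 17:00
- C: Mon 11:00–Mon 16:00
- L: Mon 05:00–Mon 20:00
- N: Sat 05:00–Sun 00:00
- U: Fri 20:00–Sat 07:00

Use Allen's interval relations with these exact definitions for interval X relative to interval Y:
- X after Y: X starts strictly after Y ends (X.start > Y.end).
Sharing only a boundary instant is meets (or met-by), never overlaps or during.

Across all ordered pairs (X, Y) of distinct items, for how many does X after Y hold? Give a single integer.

55

Checking all 182 ordered pairs for relation 'after'; matching pairs in alphabetical order:
(A, C): A after C ✓
(A, F): A after F ✓
(A, H): A after H ✓
(A, L): A after L ✓
(A, R): A after R ✓
(A, W): A after W ✓
(A, Z): A after Z ✓
(D, C): D after C ✓
(D, L): D after L ✓
(F, C): F after C ✓
(F, L): F after L ✓
(G, A): G after A ✓
(G, C): G after C ✓
(G, D): G after D ✓
(G, F): G after F ✓
(G, H): G after H ✓
(G, L): G after L ✓
(G, R): G after R ✓
(G, U): G after U ✓
(G, W): G after W ✓
(G, Z): G after Z ✓
(H, C): H after C ✓
(H, L): H after L ✓
(N, C): N after C ✓
... plus 31 further pairs not listed.
Count: 55.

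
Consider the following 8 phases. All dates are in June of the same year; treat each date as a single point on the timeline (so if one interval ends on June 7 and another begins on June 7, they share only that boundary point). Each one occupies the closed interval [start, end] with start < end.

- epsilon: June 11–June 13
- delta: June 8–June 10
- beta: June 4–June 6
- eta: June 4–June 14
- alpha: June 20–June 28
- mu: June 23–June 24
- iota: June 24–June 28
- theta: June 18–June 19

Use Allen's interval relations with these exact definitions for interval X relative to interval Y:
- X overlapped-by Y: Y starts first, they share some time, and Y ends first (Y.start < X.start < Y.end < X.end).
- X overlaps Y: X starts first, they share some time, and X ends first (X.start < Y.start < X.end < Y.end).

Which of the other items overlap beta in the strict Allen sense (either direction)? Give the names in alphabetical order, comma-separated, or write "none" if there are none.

none

Target beta = [June 4, June 6].
alpha [June 20, June 28] → after → no.
delta [June 8, June 10] → after → no.
epsilon [June 11, June 13] → after → no.
eta [June 4, June 14] → started-by → no.
iota [June 24, June 28] → after → no.
mu [June 23, June 24] → after → no.
theta [June 18, June 19] → after → no.
Result: none.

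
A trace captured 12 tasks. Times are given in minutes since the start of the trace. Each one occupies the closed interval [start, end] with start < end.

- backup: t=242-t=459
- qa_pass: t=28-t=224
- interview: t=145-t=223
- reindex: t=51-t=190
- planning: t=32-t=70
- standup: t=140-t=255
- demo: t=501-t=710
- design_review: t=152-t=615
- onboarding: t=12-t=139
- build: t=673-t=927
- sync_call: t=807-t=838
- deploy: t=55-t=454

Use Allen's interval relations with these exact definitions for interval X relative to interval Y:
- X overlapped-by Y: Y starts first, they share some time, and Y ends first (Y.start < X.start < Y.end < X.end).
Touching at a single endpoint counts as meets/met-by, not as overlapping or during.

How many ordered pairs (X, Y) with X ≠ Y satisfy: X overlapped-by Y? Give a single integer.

19

Checking all 132 ordered pairs for relation 'overlapped-by'; matching pairs in alphabetical order:
(backup, deploy): backup overlapped-by deploy ✓
(backup, standup): backup overlapped-by standup ✓
(build, demo): build overlapped-by demo ✓
(demo, design_review): demo overlapped-by design_review ✓
(deploy, onboarding): deploy overlapped-by onboarding ✓
(deploy, planning): deploy overlapped-by planning ✓
(deploy, qa_pass): deploy overlapped-by qa_pass ✓
(deploy, reindex): deploy overlapped-by reindex ✓
(design_review, deploy): design_review overlapped-by deploy ✓
(design_review, interview): design_review overlapped-by interview ✓
(design_review, qa_pass): design_review overlapped-by qa_pass ✓
(design_review, reindex): design_review overlapped-by reindex ✓
(design_review, standup): design_review overlapped-by standup ✓
(interview, reindex): interview overlapped-by reindex ✓
(qa_pass, onboarding): qa_pass overlapped-by onboarding ✓
(reindex, onboarding): reindex overlapped-by onboarding ✓
(reindex, planning): reindex overlapped-by planning ✓
(standup, qa_pass): standup overlapped-by qa_pass ✓
(standup, reindex): standup overlapped-by reindex ✓
Count: 19.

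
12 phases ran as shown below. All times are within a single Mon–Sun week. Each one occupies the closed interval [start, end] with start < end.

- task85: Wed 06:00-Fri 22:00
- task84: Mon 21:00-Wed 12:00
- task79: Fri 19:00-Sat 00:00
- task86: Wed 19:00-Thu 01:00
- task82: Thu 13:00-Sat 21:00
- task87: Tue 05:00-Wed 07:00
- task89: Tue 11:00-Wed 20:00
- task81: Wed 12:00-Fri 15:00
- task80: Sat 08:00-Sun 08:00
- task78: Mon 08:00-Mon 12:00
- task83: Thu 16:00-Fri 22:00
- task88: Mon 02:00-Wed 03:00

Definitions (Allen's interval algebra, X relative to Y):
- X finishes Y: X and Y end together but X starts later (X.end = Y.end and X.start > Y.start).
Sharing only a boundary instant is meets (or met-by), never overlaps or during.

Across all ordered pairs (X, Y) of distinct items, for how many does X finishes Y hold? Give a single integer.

1

Checking all 132 ordered pairs for relation 'finishes'; matching pairs in alphabetical order:
(task83, task85): task83 finishes task85 ✓
Count: 1.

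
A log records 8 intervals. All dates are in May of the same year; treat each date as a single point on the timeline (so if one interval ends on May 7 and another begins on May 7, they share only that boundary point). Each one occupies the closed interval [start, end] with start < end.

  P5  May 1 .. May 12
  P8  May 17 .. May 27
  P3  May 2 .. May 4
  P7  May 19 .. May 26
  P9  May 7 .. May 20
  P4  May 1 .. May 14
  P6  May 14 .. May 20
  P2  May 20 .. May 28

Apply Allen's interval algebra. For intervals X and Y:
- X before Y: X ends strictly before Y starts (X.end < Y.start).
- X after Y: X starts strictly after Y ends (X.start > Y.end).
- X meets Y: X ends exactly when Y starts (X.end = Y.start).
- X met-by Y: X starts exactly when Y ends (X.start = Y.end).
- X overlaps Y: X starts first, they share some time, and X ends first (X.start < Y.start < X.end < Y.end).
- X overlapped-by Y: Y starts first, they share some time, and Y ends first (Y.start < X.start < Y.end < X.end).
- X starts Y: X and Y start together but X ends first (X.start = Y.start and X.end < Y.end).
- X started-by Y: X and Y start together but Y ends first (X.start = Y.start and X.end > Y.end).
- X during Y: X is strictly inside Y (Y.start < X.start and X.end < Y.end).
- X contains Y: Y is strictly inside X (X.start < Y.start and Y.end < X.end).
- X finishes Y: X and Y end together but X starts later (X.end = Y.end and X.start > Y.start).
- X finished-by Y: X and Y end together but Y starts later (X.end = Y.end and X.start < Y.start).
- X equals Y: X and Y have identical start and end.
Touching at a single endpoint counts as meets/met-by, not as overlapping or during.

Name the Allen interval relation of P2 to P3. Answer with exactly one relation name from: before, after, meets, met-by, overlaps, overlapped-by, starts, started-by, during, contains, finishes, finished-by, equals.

after

P2 = [May 20, May 28]; P3 = [May 2, May 4].
Compare endpoints: P2.start > P3.start, P2.start > P3.end, P2.end > P3.start, P2.end > P3.end.
That pattern is 'after'.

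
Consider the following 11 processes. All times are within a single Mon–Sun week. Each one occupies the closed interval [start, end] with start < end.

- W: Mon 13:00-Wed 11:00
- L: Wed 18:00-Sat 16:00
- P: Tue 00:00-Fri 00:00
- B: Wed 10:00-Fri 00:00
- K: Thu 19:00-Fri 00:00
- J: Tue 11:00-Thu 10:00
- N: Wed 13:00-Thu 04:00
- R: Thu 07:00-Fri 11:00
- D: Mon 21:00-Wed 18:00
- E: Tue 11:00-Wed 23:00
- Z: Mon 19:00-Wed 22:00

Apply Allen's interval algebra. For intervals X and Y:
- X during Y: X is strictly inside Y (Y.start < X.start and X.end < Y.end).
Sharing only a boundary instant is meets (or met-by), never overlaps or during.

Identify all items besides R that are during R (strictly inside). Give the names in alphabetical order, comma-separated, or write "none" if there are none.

Target R = [Thu 07:00, Fri 11:00].
B [Wed 10:00, Fri 00:00] → overlaps → no.
D [Mon 21:00, Wed 18:00] → before → no.
E [Tue 11:00, Wed 23:00] → before → no.
J [Tue 11:00, Thu 10:00] → overlaps → no.
K [Thu 19:00, Fri 00:00] → during → yes.
L [Wed 18:00, Sat 16:00] → contains → no.
N [Wed 13:00, Thu 04:00] → before → no.
P [Tue 00:00, Fri 00:00] → overlaps → no.
W [Mon 13:00, Wed 11:00] → before → no.
Z [Mon 19:00, Wed 22:00] → before → no.
Result: K.

K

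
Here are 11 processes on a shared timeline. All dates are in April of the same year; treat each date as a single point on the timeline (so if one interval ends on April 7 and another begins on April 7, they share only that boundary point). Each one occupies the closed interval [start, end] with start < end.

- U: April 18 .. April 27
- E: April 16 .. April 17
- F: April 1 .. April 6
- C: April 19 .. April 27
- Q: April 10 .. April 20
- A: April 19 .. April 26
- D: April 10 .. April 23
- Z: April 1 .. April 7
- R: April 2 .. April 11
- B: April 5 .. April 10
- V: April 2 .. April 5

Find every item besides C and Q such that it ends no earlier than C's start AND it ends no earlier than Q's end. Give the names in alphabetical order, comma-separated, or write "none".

A, D, U

Conditions: its end is no earlier than C's start (X.end >= April 19) AND its end is no earlier than Q's end (X.end >= April 20).
A: end April 26 >= April 19? ✓; end April 26 >= April 20? ✓ → yes.
B: end April 10 >= April 19? ✗; end April 10 >= April 20? ✗ → no.
D: end April 23 >= April 19? ✓; end April 23 >= April 20? ✓ → yes.
E: end April 17 >= April 19? ✗; end April 17 >= April 20? ✗ → no.
F: end April 6 >= April 19? ✗; end April 6 >= April 20? ✗ → no.
R: end April 11 >= April 19? ✗; end April 11 >= April 20? ✗ → no.
U: end April 27 >= April 19? ✓; end April 27 >= April 20? ✓ → yes.
V: end April 5 >= April 19? ✗; end April 5 >= April 20? ✗ → no.
Z: end April 7 >= April 19? ✗; end April 7 >= April 20? ✗ → no.
Result: A, D, U.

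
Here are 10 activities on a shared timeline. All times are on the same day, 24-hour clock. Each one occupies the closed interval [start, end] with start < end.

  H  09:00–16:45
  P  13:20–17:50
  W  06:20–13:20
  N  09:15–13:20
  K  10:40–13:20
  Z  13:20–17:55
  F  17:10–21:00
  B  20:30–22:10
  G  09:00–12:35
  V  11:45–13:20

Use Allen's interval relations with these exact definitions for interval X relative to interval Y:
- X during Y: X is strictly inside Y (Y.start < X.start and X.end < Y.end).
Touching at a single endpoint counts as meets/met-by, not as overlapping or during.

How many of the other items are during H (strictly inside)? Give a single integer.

3

Target H = [09:00, 16:45].
B [20:30, 22:10] → after → no.
F [17:10, 21:00] → after → no.
G [09:00, 12:35] → starts → no.
K [10:40, 13:20] → during → counts.
N [09:15, 13:20] → during → counts.
P [13:20, 17:50] → overlapped-by → no.
V [11:45, 13:20] → during → counts.
W [06:20, 13:20] → overlaps → no.
Z [13:20, 17:55] → overlapped-by → no.
Total: 3.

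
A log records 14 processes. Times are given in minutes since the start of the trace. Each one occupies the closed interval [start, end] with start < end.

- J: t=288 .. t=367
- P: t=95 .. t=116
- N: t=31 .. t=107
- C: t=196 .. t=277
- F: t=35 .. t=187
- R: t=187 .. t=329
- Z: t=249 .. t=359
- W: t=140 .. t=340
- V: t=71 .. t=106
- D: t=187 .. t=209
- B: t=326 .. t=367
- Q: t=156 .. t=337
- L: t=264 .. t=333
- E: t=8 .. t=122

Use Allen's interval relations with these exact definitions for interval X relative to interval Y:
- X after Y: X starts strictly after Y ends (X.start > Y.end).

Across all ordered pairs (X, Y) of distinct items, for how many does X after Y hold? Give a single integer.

47

Checking all 182 ordered pairs for relation 'after'; matching pairs in alphabetical order:
(B, C): B after C ✓
(B, D): B after D ✓
(B, E): B after E ✓
(B, F): B after F ✓
(B, N): B after N ✓
(B, P): B after P ✓
(B, V): B after V ✓
(C, E): C after E ✓
(C, F): C after F ✓
(C, N): C after N ✓
(C, P): C after P ✓
(C, V): C after V ✓
(D, E): D after E ✓
(D, N): D after N ✓
(D, P): D after P ✓
(D, V): D after V ✓
(J, C): J after C ✓
(J, D): J after D ✓
(J, E): J after E ✓
(J, F): J after F ✓
(J, N): J after N ✓
(J, P): J after P ✓
(J, V): J after V ✓
(L, D): L after D ✓
... plus 23 further pairs not listed.
Count: 47.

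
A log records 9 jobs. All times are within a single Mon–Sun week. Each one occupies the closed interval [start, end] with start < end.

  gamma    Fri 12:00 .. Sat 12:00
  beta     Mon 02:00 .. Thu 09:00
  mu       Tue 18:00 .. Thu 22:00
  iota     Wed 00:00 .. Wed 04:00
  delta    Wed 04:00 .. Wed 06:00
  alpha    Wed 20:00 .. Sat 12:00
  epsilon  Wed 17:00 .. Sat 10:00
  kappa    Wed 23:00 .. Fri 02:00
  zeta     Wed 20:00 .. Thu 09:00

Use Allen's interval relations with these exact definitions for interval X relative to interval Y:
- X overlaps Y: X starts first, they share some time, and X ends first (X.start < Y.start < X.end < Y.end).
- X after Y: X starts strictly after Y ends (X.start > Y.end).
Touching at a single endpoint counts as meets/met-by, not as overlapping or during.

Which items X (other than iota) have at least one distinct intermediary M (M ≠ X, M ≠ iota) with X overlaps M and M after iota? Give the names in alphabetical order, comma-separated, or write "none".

Target iota = [Wed 00:00, Wed 04:00].
Intermediaries M with M after iota: alpha, epsilon, gamma, kappa, zeta.
Via alpha — items with X overlaps alpha: beta, epsilon, mu.
Via epsilon — items with X overlaps epsilon: beta, mu.
Via gamma — items with X overlaps gamma: epsilon.
Via kappa — items with X overlaps kappa: beta, mu, zeta.
Via zeta — items with X overlaps zeta: none.
Union: beta, epsilon, mu, zeta.

beta, epsilon, mu, zeta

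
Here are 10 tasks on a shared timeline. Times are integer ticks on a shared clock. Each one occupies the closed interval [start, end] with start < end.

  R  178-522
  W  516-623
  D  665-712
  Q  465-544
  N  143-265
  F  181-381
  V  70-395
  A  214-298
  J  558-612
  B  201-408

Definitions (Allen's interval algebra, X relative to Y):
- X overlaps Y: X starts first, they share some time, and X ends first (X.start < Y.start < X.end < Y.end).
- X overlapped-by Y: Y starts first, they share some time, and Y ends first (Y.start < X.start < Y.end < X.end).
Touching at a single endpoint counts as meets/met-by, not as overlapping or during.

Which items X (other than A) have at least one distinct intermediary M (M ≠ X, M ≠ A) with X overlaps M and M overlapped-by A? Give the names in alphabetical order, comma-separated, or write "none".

none

Target A = [214, 298].
Intermediaries M with M overlapped-by A: none.
Union: none.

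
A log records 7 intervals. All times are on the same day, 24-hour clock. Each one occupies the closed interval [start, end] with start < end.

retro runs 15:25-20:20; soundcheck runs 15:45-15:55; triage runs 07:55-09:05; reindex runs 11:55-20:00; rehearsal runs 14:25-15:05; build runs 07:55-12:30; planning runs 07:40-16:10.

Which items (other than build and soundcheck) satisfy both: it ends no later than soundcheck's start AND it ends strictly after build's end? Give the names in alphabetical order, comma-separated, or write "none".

rehearsal

Conditions: its end is no later than soundcheck's start (X.end <= 15:45) AND its end is strictly after build's end (X.end > 12:30).
planning: end 16:10 <= 15:45? ✗; end 16:10 > 12:30? ✓ → no.
rehearsal: end 15:05 <= 15:45? ✓; end 15:05 > 12:30? ✓ → yes.
reindex: end 20:00 <= 15:45? ✗; end 20:00 > 12:30? ✓ → no.
retro: end 20:20 <= 15:45? ✗; end 20:20 > 12:30? ✓ → no.
triage: end 09:05 <= 15:45? ✓; end 09:05 > 12:30? ✗ → no.
Result: rehearsal.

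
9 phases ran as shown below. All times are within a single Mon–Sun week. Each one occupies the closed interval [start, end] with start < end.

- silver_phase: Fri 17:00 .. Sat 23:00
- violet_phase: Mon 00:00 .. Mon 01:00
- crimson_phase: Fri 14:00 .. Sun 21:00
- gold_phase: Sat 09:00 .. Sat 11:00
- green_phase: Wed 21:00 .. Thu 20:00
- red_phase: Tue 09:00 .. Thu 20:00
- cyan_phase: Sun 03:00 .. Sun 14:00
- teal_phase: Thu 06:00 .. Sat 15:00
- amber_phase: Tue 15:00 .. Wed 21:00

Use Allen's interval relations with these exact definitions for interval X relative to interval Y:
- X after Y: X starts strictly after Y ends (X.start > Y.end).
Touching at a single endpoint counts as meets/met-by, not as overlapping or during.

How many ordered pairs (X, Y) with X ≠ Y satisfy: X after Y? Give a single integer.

24

Checking all 72 ordered pairs for relation 'after'; matching pairs in alphabetical order:
(amber_phase, violet_phase): amber_phase after violet_phase ✓
(crimson_phase, amber_phase): crimson_phase after amber_phase ✓
(crimson_phase, green_phase): crimson_phase after green_phase ✓
(crimson_phase, red_phase): crimson_phase after red_phase ✓
(crimson_phase, violet_phase): crimson_phase after violet_phase ✓
(cyan_phase, amber_phase): cyan_phase after amber_phase ✓
(cyan_phase, gold_phase): cyan_phase after gold_phase ✓
(cyan_phase, green_phase): cyan_phase after green_phase ✓
(cyan_phase, red_phase): cyan_phase after red_phase ✓
(cyan_phase, silver_phase): cyan_phase after silver_phase ✓
(cyan_phase, teal_phase): cyan_phase after teal_phase ✓
(cyan_phase, violet_phase): cyan_phase after violet_phase ✓
(gold_phase, amber_phase): gold_phase after amber_phase ✓
(gold_phase, green_phase): gold_phase after green_phase ✓
(gold_phase, red_phase): gold_phase after red_phase ✓
(gold_phase, violet_phase): gold_phase after violet_phase ✓
(green_phase, violet_phase): green_phase after violet_phase ✓
(red_phase, violet_phase): red_phase after violet_phase ✓
(silver_phase, amber_phase): silver_phase after amber_phase ✓
(silver_phase, green_phase): silver_phase after green_phase ✓
(silver_phase, red_phase): silver_phase after red_phase ✓
(silver_phase, violet_phase): silver_phase after violet_phase ✓
(teal_phase, amber_phase): teal_phase after amber_phase ✓
(teal_phase, violet_phase): teal_phase after violet_phase ✓
Count: 24.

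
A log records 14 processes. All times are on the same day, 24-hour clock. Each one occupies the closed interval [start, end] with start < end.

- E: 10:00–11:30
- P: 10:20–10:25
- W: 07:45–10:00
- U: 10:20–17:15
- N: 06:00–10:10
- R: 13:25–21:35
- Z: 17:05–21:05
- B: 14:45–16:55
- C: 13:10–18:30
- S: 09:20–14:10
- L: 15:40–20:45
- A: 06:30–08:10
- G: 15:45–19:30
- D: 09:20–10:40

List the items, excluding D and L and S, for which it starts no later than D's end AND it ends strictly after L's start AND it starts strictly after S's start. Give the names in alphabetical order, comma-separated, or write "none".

Conditions: its start is no later than D's end (X.start <= 10:40) AND its end is strictly after L's start (X.end > 15:40) AND its start is strictly after S's start (X.start > 09:20).
A: start 06:30 <= 10:40? ✓; end 08:10 > 15:40? ✗; start 06:30 > 09:20? ✗ → no.
B: start 14:45 <= 10:40? ✗; end 16:55 > 15:40? ✓; start 14:45 > 09:20? ✓ → no.
C: start 13:10 <= 10:40? ✗; end 18:30 > 15:40? ✓; start 13:10 > 09:20? ✓ → no.
E: start 10:00 <= 10:40? ✓; end 11:30 > 15:40? ✗; start 10:00 > 09:20? ✓ → no.
G: start 15:45 <= 10:40? ✗; end 19:30 > 15:40? ✓; start 15:45 > 09:20? ✓ → no.
N: start 06:00 <= 10:40? ✓; end 10:10 > 15:40? ✗; start 06:00 > 09:20? ✗ → no.
P: start 10:20 <= 10:40? ✓; end 10:25 > 15:40? ✗; start 10:20 > 09:20? ✓ → no.
R: start 13:25 <= 10:40? ✗; end 21:35 > 15:40? ✓; start 13:25 > 09:20? ✓ → no.
U: start 10:20 <= 10:40? ✓; end 17:15 > 15:40? ✓; start 10:20 > 09:20? ✓ → yes.
W: start 07:45 <= 10:40? ✓; end 10:00 > 15:40? ✗; start 07:45 > 09:20? ✗ → no.
Z: start 17:05 <= 10:40? ✗; end 21:05 > 15:40? ✓; start 17:05 > 09:20? ✓ → no.
Result: U.

U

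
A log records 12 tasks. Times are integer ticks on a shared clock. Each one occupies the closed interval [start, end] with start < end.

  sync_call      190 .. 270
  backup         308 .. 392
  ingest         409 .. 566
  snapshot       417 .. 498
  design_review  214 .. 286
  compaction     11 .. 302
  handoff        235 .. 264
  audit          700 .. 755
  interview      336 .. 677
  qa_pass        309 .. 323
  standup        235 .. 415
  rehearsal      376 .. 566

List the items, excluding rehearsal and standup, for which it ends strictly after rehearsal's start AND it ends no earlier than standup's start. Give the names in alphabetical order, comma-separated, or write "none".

audit, backup, ingest, interview, snapshot

Conditions: its end is strictly after rehearsal's start (X.end > 376) AND its end is no earlier than standup's start (X.end >= 235).
audit: end 755 > 376? ✓; end 755 >= 235? ✓ → yes.
backup: end 392 > 376? ✓; end 392 >= 235? ✓ → yes.
compaction: end 302 > 376? ✗; end 302 >= 235? ✓ → no.
design_review: end 286 > 376? ✗; end 286 >= 235? ✓ → no.
handoff: end 264 > 376? ✗; end 264 >= 235? ✓ → no.
ingest: end 566 > 376? ✓; end 566 >= 235? ✓ → yes.
interview: end 677 > 376? ✓; end 677 >= 235? ✓ → yes.
qa_pass: end 323 > 376? ✗; end 323 >= 235? ✓ → no.
snapshot: end 498 > 376? ✓; end 498 >= 235? ✓ → yes.
sync_call: end 270 > 376? ✗; end 270 >= 235? ✓ → no.
Result: audit, backup, ingest, interview, snapshot.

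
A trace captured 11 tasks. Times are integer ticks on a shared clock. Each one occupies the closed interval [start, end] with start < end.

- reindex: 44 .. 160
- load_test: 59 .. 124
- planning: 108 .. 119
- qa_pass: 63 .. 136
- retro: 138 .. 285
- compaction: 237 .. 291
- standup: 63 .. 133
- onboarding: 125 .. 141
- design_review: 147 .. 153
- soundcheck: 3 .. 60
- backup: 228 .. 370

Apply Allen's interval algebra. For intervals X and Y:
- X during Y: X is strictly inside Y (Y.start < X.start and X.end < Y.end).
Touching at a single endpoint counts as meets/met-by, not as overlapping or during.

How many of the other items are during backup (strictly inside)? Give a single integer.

1

Target backup = [228, 370].
compaction [237, 291] → during → counts.
design_review [147, 153] → before → no.
load_test [59, 124] → before → no.
onboarding [125, 141] → before → no.
planning [108, 119] → before → no.
qa_pass [63, 136] → before → no.
reindex [44, 160] → before → no.
retro [138, 285] → overlaps → no.
soundcheck [3, 60] → before → no.
standup [63, 133] → before → no.
Total: 1.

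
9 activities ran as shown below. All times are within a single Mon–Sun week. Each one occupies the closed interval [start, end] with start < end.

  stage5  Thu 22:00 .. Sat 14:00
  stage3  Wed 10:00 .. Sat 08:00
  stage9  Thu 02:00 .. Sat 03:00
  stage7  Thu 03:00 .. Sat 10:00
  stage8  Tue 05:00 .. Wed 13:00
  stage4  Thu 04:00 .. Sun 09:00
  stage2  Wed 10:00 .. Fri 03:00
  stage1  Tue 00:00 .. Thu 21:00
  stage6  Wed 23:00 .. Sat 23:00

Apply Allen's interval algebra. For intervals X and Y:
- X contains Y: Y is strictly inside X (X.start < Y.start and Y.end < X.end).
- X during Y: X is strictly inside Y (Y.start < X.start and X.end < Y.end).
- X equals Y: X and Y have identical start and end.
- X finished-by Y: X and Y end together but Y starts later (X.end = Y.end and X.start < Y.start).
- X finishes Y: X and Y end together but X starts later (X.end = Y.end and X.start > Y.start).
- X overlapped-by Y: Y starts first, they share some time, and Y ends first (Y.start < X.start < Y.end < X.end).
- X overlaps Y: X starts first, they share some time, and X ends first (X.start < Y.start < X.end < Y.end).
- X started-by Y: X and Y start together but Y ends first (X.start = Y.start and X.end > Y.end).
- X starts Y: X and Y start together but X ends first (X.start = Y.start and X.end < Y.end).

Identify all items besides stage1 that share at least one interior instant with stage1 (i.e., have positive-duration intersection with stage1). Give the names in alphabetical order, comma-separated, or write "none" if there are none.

Target stage1 = [Tue 00:00, Thu 21:00].
stage2 [Wed 10:00, Fri 03:00] → overlapped-by → yes.
stage3 [Wed 10:00, Sat 08:00] → overlapped-by → yes.
stage4 [Thu 04:00, Sun 09:00] → overlapped-by → yes.
stage5 [Thu 22:00, Sat 14:00] → after → no.
stage6 [Wed 23:00, Sat 23:00] → overlapped-by → yes.
stage7 [Thu 03:00, Sat 10:00] → overlapped-by → yes.
stage8 [Tue 05:00, Wed 13:00] → during → yes.
stage9 [Thu 02:00, Sat 03:00] → overlapped-by → yes.
Result: stage2, stage3, stage4, stage6, stage7, stage8, stage9.

stage2, stage3, stage4, stage6, stage7, stage8, stage9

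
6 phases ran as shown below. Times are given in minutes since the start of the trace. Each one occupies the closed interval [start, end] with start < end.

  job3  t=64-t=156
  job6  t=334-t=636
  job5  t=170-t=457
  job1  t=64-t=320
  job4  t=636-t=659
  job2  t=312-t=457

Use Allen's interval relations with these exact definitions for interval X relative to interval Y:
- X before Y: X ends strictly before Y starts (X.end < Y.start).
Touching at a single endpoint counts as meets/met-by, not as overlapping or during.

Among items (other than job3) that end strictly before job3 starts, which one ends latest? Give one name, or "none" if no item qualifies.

Target job3 = [t=64, t=156].
job1 [t=64, t=320] → started-by → excluded.
job2 [t=312, t=457] → after → excluded.
job4 [t=636, t=659] → after → excluded.
job5 [t=170, t=457] → after → excluded.
job6 [t=334, t=636] → after → excluded.
No candidates → none.

none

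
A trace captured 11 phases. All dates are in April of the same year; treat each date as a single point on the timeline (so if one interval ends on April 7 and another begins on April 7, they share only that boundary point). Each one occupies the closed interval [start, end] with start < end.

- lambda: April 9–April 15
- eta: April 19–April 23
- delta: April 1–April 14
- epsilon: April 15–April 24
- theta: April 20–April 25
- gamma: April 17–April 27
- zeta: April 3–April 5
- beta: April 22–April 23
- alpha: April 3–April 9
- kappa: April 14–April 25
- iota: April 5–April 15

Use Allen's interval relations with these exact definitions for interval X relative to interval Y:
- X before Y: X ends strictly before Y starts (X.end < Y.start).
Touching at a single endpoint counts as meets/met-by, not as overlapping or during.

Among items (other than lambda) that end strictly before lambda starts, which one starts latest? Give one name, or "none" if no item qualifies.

Target lambda = [April 9, April 15].
alpha [April 3, April 9] → meets → excluded.
beta [April 22, April 23] → after → excluded.
delta [April 1, April 14] → overlaps → excluded.
epsilon [April 15, April 24] → met-by → excluded.
eta [April 19, April 23] → after → excluded.
gamma [April 17, April 27] → after → excluded.
iota [April 5, April 15] → finished-by → excluded.
kappa [April 14, April 25] → overlapped-by → excluded.
theta [April 20, April 25] → after → excluded.
zeta [April 3, April 5] → before → candidate.
Among candidates, latest start is April 3 → zeta.

zeta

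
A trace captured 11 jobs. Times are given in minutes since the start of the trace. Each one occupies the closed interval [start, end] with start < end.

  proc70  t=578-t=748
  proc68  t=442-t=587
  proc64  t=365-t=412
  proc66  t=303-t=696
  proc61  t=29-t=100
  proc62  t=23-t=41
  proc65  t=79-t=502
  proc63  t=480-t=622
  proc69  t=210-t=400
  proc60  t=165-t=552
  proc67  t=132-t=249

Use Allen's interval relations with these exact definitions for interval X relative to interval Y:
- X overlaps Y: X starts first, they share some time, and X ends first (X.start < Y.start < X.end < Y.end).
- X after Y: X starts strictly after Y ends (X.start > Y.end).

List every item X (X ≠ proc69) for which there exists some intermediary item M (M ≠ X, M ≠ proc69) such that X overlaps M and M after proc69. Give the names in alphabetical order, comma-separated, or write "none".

Target proc69 = [t=210, t=400].
Intermediaries M with M after proc69: proc63, proc68, proc70.
Via proc63 — items with X overlaps proc63: proc60, proc65, proc68.
Via proc68 — items with X overlaps proc68: proc60, proc65.
Via proc70 — items with X overlaps proc70: proc63, proc66, proc68.
Union: proc60, proc63, proc65, proc66, proc68.

proc60, proc63, proc65, proc66, proc68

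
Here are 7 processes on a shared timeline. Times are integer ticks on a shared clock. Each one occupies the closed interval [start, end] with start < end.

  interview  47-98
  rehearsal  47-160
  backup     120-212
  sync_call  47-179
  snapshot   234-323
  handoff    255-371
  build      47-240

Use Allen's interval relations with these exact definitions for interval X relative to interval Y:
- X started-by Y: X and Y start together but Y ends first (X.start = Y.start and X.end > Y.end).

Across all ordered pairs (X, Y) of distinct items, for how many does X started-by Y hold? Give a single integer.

Checking all 42 ordered pairs for relation 'started-by'; matching pairs in alphabetical order:
(build, interview): build started-by interview ✓
(build, rehearsal): build started-by rehearsal ✓
(build, sync_call): build started-by sync_call ✓
(rehearsal, interview): rehearsal started-by interview ✓
(sync_call, interview): sync_call started-by interview ✓
(sync_call, rehearsal): sync_call started-by rehearsal ✓
Count: 6.

6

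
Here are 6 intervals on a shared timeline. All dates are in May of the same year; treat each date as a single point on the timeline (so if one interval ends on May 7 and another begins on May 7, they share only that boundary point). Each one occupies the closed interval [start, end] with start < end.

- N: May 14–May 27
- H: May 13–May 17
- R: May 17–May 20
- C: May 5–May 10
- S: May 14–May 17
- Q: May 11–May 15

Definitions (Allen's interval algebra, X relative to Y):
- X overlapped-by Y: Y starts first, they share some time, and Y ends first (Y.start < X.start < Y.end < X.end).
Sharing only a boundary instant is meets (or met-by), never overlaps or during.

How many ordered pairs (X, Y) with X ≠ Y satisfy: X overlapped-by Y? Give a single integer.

4

Checking all 30 ordered pairs for relation 'overlapped-by'; matching pairs in alphabetical order:
(H, Q): H overlapped-by Q ✓
(N, H): N overlapped-by H ✓
(N, Q): N overlapped-by Q ✓
(S, Q): S overlapped-by Q ✓
Count: 4.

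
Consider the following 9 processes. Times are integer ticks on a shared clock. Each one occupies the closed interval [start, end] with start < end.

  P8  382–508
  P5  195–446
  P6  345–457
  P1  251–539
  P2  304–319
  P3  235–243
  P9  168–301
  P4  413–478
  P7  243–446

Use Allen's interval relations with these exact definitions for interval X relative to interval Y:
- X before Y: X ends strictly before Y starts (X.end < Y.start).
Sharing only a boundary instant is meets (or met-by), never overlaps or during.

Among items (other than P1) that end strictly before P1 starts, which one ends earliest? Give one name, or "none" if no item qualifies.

P3

Target P1 = [251, 539].
P2 [304, 319] → during → excluded.
P3 [235, 243] → before → candidate.
P4 [413, 478] → during → excluded.
P5 [195, 446] → overlaps → excluded.
P6 [345, 457] → during → excluded.
P7 [243, 446] → overlaps → excluded.
P8 [382, 508] → during → excluded.
P9 [168, 301] → overlaps → excluded.
Among candidates, earliest end is 243 → P3.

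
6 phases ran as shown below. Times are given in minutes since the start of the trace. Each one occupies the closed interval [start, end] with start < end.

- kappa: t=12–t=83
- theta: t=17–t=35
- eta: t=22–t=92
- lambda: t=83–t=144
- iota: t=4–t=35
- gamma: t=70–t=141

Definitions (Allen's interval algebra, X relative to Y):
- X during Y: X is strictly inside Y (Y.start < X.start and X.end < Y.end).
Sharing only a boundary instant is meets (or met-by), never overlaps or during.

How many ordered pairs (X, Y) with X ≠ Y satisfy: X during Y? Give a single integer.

1

Checking all 30 ordered pairs for relation 'during'; matching pairs in alphabetical order:
(theta, kappa): theta during kappa ✓
Count: 1.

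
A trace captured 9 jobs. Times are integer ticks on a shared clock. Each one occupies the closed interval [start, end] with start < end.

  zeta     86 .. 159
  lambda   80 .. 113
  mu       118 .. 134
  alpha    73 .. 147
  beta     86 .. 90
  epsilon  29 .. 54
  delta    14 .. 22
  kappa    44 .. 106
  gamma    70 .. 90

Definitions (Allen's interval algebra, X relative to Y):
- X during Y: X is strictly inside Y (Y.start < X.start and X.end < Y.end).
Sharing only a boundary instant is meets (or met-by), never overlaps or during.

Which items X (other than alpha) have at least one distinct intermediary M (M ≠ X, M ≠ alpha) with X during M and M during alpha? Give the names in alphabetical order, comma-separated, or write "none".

beta

Target alpha = [73, 147].
Intermediaries M with M during alpha: beta, lambda, mu.
Via beta — items with X during beta: none.
Via lambda — items with X during lambda: beta.
Via mu — items with X during mu: none.
Union: beta.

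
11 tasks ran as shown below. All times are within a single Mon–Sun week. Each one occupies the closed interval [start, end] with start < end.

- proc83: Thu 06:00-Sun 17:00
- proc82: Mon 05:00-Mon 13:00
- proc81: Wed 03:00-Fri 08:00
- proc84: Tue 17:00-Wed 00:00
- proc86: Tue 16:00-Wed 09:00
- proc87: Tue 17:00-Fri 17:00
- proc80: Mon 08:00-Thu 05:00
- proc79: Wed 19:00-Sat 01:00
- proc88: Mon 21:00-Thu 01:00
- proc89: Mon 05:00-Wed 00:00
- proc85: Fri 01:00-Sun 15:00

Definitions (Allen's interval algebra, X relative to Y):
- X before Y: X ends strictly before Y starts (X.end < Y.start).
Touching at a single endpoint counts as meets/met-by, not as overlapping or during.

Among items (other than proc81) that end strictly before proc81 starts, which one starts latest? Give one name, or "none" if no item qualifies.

proc84

Target proc81 = [Wed 03:00, Fri 08:00].
proc79 [Wed 19:00, Sat 01:00] → overlapped-by → excluded.
proc80 [Mon 08:00, Thu 05:00] → overlaps → excluded.
proc82 [Mon 05:00, Mon 13:00] → before → candidate.
proc83 [Thu 06:00, Sun 17:00] → overlapped-by → excluded.
proc84 [Tue 17:00, Wed 00:00] → before → candidate.
proc85 [Fri 01:00, Sun 15:00] → overlapped-by → excluded.
proc86 [Tue 16:00, Wed 09:00] → overlaps → excluded.
proc87 [Tue 17:00, Fri 17:00] → contains → excluded.
proc88 [Mon 21:00, Thu 01:00] → overlaps → excluded.
proc89 [Mon 05:00, Wed 00:00] → before → candidate.
Among candidates, latest start is Tue 17:00 → proc84.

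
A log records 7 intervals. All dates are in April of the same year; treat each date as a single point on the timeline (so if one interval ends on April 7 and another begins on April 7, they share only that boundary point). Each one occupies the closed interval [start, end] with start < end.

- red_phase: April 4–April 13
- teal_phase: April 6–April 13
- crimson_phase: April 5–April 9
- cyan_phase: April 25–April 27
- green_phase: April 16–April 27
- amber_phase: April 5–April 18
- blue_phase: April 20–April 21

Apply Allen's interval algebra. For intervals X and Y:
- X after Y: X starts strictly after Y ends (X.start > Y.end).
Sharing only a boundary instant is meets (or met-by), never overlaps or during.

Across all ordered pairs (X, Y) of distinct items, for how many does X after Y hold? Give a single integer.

12

Checking all 42 ordered pairs for relation 'after'; matching pairs in alphabetical order:
(blue_phase, amber_phase): blue_phase after amber_phase ✓
(blue_phase, crimson_phase): blue_phase after crimson_phase ✓
(blue_phase, red_phase): blue_phase after red_phase ✓
(blue_phase, teal_phase): blue_phase after teal_phase ✓
(cyan_phase, amber_phase): cyan_phase after amber_phase ✓
(cyan_phase, blue_phase): cyan_phase after blue_phase ✓
(cyan_phase, crimson_phase): cyan_phase after crimson_phase ✓
(cyan_phase, red_phase): cyan_phase after red_phase ✓
(cyan_phase, teal_phase): cyan_phase after teal_phase ✓
(green_phase, crimson_phase): green_phase after crimson_phase ✓
(green_phase, red_phase): green_phase after red_phase ✓
(green_phase, teal_phase): green_phase after teal_phase ✓
Count: 12.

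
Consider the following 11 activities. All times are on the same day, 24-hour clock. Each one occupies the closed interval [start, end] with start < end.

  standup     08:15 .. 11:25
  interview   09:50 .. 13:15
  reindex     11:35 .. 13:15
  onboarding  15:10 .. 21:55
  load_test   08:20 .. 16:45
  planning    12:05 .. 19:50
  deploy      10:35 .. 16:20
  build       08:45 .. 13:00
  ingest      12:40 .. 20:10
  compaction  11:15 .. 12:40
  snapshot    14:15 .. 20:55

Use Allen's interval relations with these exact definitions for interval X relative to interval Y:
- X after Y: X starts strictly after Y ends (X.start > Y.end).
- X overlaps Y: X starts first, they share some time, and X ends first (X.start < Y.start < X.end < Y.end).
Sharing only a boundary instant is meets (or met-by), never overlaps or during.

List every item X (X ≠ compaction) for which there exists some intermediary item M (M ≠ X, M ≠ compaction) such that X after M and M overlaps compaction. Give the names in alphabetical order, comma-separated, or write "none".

ingest, onboarding, planning, reindex, snapshot

Target compaction = [11:15, 12:40].
Intermediaries M with M overlaps compaction: standup.
Via standup — items with X after standup: ingest, onboarding, planning, reindex, snapshot.
Union: ingest, onboarding, planning, reindex, snapshot.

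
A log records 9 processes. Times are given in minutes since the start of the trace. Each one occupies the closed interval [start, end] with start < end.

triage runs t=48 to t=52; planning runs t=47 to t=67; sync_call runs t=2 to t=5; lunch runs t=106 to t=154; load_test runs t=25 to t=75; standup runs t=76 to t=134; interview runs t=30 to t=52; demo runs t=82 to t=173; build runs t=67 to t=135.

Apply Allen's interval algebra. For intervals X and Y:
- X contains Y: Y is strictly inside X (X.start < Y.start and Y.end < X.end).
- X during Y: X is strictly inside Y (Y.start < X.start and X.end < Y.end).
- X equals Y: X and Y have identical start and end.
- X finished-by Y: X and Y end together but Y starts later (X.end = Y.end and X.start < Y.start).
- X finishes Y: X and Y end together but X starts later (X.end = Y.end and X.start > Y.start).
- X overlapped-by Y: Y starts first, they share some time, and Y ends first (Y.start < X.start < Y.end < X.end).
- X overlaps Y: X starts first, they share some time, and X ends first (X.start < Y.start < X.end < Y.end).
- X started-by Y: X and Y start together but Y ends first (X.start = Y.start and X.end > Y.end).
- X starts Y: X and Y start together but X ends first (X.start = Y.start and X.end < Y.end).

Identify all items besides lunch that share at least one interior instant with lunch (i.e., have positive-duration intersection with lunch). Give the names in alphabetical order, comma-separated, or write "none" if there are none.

Target lunch = [t=106, t=154].
build [t=67, t=135] → overlaps → yes.
demo [t=82, t=173] → contains → yes.
interview [t=30, t=52] → before → no.
load_test [t=25, t=75] → before → no.
planning [t=47, t=67] → before → no.
standup [t=76, t=134] → overlaps → yes.
sync_call [t=2, t=5] → before → no.
triage [t=48, t=52] → before → no.
Result: build, demo, standup.

build, demo, standup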